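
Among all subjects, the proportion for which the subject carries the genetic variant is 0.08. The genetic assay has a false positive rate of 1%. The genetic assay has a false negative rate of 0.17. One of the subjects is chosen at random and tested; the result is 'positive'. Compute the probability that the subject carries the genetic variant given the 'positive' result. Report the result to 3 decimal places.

P(H | E) ≈ 0.878

Write H for 'the subject carries the genetic variant'. Prior odds H:¬H = 0.08/0.92 = 0.086957. For the 'positive' outcome, the likelihood ratio is 0.83/0.01 = 83.000.
Posterior odds = 0.086957 × 83.000 = 7.2174, so P(H|E) = 7.2174/(1+7.2174) = 0.878.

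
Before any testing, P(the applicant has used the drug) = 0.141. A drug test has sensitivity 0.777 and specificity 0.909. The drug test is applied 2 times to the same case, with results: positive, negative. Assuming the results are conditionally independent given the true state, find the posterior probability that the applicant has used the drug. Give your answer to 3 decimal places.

Posterior P(H) ≈ 0.256

With H the event that the applicant has used the drug, the joint likelihood of the observed sequence is P(data|H) = 0.777·0.223 = 0.17327 and P(data|¬H) = 0.091·0.909 = 0.082719.
Bayes: P(H|data) = 0.141·0.17327 / (0.141·0.17327 + 0.859·0.082719) = 0.024431/0.095487 = 0.2559.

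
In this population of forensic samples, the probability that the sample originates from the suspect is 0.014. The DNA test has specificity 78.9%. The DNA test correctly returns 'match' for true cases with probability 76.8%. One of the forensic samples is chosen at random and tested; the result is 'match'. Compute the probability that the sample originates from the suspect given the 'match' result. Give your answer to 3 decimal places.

Write H for 'the sample originates from the suspect'. Prior odds H:¬H = 0.014/0.986 = 0.014199. For the 'match' outcome, the likelihood ratio is 0.768/0.211 = 3.6398.
Posterior odds = 0.014199 × 3.6398 = 0.051681, so P(H|E) = 0.051681/(1+0.051681) = 0.049.

P(H | E) ≈ 0.049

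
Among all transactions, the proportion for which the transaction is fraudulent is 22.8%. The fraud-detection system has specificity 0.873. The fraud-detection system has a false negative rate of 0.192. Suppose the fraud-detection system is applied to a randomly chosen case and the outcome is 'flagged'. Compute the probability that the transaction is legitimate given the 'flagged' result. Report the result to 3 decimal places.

Write H for 'the transaction is fraudulent'. Prior odds H:¬H = 0.228/0.772 = 0.29534. For the 'flagged' outcome, the likelihood ratio is 0.808/0.127 = 6.3622.
Posterior odds = 0.29534 × 6.3622 = 1.8790, so P(H|E) = 1.8790/(1+1.8790) = 0.653. Then P(¬H|E) = 1 − 0.653 = 0.347.

P(¬H | E) ≈ 0.347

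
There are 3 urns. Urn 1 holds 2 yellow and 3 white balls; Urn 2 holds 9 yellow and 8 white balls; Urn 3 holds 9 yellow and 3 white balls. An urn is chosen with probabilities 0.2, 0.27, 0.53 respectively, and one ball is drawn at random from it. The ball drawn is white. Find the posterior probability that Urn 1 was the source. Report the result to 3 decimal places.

Posterior probability ≈ 0.316

Tabulate prior·likelihood by source: [1] prior 0.2, lik 0.6, product 0.1200; [2] prior 0.27, lik 0.4706, product 0.1271; [3] prior 0.53, lik 0.25, product 0.1325.
Normalizing constant = 0.37956; the posterior for Urn 1 is its product over the sum, 0.1200/0.37956 = 0.316.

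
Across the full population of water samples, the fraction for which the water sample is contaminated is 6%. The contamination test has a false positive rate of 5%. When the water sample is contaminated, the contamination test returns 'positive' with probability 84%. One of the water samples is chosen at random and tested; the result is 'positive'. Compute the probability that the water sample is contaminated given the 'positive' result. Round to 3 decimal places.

P(H | E) ≈ 0.517

Write H for 'the water sample is contaminated'. Prior odds H:¬H = 0.06/0.94 = 0.063830. For the 'positive' outcome, the likelihood ratio is 0.84/0.05 = 16.800.
Posterior odds = 0.063830 × 16.800 = 1.0723, so P(H|E) = 1.0723/(1+1.0723) = 0.517.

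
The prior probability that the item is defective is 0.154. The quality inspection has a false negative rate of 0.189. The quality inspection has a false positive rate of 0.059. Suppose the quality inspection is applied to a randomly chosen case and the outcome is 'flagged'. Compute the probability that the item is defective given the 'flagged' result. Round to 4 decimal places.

P(H | E) ≈ 0.7145

Let H be the event that the item is defective. P(H) = 0.154, so P(¬H) = 0.846. With E the 'flagged' result, P(E|H) = 0.811 and P(E|¬H) = 0.059.
P(E) = 0.811·0.154 + 0.059·0.846 = 0.12489 + 0.049914 = 0.17481.
By Bayes' theorem, P(H|E) = 0.12489 / 0.17481 = 0.7145.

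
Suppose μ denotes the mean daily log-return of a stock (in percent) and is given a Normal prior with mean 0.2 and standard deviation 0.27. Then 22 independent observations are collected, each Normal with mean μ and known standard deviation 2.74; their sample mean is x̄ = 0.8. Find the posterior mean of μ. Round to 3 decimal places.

Posterior mean ≈ 0.306

Prior precision 1/τ₀² = 1/0.27² = 13.7174; data precision n/σ² = 22/2.74² = 2.93036.
Posterior precision = 13.7174 + 2.93036 = 16.6478.
Posterior mean = (13.7174·0.2 + 2.93036·0.8) / 16.6478 = 0.306.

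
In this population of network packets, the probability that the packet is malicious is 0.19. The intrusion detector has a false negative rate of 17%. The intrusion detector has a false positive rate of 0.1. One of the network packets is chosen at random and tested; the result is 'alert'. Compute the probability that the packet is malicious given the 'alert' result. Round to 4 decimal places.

Write H for 'the packet is malicious'. Prior odds H:¬H = 0.19/0.81 = 0.23457. For the 'alert' outcome, the likelihood ratio is 0.83/0.1 = 8.3000.
Posterior odds = 0.23457 × 8.3000 = 1.9469, so P(H|E) = 1.9469/(1+1.9469) = 0.6607.

P(H | E) ≈ 0.6607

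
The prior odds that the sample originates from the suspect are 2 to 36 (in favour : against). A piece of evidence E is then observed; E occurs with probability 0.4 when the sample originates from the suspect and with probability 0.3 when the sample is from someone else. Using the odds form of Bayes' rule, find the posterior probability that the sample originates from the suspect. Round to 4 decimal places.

Posterior probability ≈ 0.0690

Prior odds = 2/36 = 0.055556.
Likelihood ratio for E = 0.4/0.3 = 1.3333.
Posterior odds = prior odds × LR = 0.074074.
Posterior probability = odds/(1+odds) = 0.074074/1.0741 = 0.0690.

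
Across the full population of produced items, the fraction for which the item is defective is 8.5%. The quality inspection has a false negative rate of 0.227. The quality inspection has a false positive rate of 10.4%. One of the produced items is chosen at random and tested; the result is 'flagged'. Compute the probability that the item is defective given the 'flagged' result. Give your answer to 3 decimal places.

Write H for 'the item is defective'. Prior odds H:¬H = 0.085/0.915 = 0.092896. For the 'flagged' outcome, the likelihood ratio is 0.773/0.104 = 7.4327.
Posterior odds = 0.092896 × 7.4327 = 0.69047, so P(H|E) = 0.69047/(1+0.69047) = 0.408.

P(H | E) ≈ 0.408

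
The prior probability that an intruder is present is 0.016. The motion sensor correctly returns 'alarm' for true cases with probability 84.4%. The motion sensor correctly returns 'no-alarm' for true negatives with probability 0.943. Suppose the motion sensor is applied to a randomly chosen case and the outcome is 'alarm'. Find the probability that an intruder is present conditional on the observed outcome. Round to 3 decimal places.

P(H | E) ≈ 0.194

Let H be the event that an intruder is present. P(H) = 0.016, so P(¬H) = 0.984. With E the 'alarm' result, P(E|H) = 0.844 and P(E|¬H) = 0.057.
P(E) = 0.844·0.016 + 0.057·0.984 = 0.013504 + 0.056088 = 0.069592.
By Bayes' theorem, P(H|E) = 0.013504 / 0.069592 = 0.194.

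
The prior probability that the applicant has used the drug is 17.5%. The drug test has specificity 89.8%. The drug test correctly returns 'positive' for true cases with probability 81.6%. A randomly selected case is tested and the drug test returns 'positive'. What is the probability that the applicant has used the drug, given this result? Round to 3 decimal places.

P(H | E) ≈ 0.629

Let H be the event that the applicant has used the drug. P(H) = 0.175, so P(¬H) = 0.825. With E the 'positive' result, P(E|H) = 0.816 and P(E|¬H) = 0.102.
P(E) = 0.816·0.175 + 0.102·0.825 = 0.14280 + 0.084150 = 0.22695.
By Bayes' theorem, P(H|E) = 0.14280 / 0.22695 = 0.629.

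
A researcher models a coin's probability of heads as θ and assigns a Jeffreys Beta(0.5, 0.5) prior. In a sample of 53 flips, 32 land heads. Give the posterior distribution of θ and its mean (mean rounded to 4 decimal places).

Posterior: Beta(32.5, 21.5); mean ≈ 0.6019

The binomial likelihood is conjugate to the Beta prior: with 32 successes and 21 failures, the posterior is Beta(0.5+32, 0.5+21) = Beta(32.5, 21.5).
Posterior mean = α/(α+β) = 32.5/54 = 0.6019.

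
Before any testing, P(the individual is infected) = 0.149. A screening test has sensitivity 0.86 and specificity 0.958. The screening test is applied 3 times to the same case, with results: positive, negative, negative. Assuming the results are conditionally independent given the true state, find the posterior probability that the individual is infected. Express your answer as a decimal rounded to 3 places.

Posterior P(H) ≈ 0.071

Let H be the event that the individual is infected; start with P(H) = 0.149. P('positive'|H) = 0.86, P('positive'|¬H) = 0.042.
Update on result 1 ('positive'): P(H) ← 0.86·0.1490 / (0.86·0.1490 + 0.042·0.8510) = 0.12814/0.16388 = 0.7819.
Update on result 2 ('negative'): P(H) ← 0.14·0.7819 / (0.14·0.7819 + 0.958·0.2181) = 0.10947/0.31840 = 0.3438.
Update on result 3 ('negative'): P(H) ← 0.14·0.3438 / (0.14·0.3438 + 0.958·0.6562) = 0.048132/0.67677 = 0.0711.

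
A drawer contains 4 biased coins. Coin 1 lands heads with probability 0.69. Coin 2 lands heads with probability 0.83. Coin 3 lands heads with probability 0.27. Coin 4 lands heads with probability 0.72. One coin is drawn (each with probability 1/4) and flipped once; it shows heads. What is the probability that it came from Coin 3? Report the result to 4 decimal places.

Posterior probability ≈ 0.1076

Tabulate prior·likelihood by source: [1] prior 0.25, lik 0.69, product 0.1725; [2] prior 0.25, lik 0.83, product 0.2075; [3] prior 0.25, lik 0.27, product 0.06750; [4] prior 0.25, lik 0.72, product 0.1800.
Normalizing constant = 0.62750; the posterior for Coin 3 is its product over the sum, 0.06750/0.62750 = 0.1076.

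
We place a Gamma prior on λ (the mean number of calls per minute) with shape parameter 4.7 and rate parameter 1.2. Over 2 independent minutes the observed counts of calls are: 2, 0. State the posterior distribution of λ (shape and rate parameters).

The Poisson likelihood adds the total count to the shape and the number of exposure periods to the rate. Here ∑xᵢ = 2 and n = 2, so shape 4.7→6.7 and rate 1.2→3.2.

Posterior: Gamma(shape=6.7, rate=3.2)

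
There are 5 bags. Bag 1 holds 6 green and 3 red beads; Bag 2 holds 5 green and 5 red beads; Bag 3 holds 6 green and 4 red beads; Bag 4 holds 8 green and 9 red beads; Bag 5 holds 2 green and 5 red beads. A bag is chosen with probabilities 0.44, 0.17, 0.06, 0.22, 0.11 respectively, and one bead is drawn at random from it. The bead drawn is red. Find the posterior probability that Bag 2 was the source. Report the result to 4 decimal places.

Posterior probability ≈ 0.1886

P(red|Bag 1) = 0.3333; P(red|Bag 2) = 0.5; P(red|Bag 3) = 0.4; P(red|Bag 4) = 0.5294; P(red|Bag 5) = 0.7143.
Prior × likelihood for each source: 0.44·0.3333=0.1467, 0.17·0.5=0.08500, 0.06·0.4=0.02400, 0.22·0.5294=0.1165, 0.11·0.7143=0.07857. Summing gives P(red) = 0.45071.
P(Bag 2 | red) = 0.08500 / 0.45071 = 0.1886.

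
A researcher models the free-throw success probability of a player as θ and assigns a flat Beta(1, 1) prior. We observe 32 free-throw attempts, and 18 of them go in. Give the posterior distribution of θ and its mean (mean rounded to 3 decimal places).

Posterior: Beta(19, 15); mean ≈ 0.559

Observing 18 successes and 14 failures updates Beta(1, 1) by adding the success and failure counts to the two shape parameters: α = 1+18 = 19, β = 1+14 = 15.
E[θ | data] = 19/(19+15) = 0.559.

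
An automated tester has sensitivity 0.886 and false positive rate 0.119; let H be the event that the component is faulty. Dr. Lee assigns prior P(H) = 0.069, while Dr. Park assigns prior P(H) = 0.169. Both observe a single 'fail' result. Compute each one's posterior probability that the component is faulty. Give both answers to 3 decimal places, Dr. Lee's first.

P('+'|H) = 0.886, P('+'|¬H) = 0.119.
Dr. Lee: numerator 0.886·0.069 = 0.061134; evidence = 0.061134+0.119·0.931 = 0.17192; posterior = 0.356.
Dr. Park: numerator 0.886·0.169 = 0.14973; evidence = 0.14973+0.119·0.831 = 0.24862; posterior = 0.602.

Dr. Lee: 0.356; Dr. Park: 0.602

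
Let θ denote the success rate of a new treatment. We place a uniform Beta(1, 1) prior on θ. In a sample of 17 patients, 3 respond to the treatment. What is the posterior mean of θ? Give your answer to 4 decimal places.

Posterior mean ≈ 0.2105

The binomial likelihood is conjugate to the Beta prior: with 3 successes and 14 failures, the posterior is Beta(1+3, 1+14) = Beta(4, 15).
E[θ | data] = 4/(4+15) = 0.2105.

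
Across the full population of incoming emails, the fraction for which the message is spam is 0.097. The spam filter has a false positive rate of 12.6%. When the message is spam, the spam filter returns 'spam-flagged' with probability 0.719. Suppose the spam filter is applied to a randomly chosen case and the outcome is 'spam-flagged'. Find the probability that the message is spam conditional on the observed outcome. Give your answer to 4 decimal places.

Write H for 'the message is spam'. Prior odds H:¬H = 0.097/0.903 = 0.10742. For the 'spam-flagged' outcome, the likelihood ratio is 0.719/0.126 = 5.7063.
Posterior odds = 0.10742 × 5.7063 = 0.61297, so P(H|E) = 0.61297/(1+0.61297) = 0.3800.

P(H | E) ≈ 0.3800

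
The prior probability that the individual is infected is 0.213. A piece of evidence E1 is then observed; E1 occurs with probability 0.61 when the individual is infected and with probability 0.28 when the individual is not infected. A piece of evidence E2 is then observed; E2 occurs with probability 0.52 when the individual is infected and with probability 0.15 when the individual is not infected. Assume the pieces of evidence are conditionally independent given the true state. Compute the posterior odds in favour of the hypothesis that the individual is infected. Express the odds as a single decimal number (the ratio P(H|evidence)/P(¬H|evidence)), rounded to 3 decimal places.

Prior odds = 0.213/(1−0.213) = 0.27065.
Likelihood ratio for E1 = 0.61/0.28 = 2.1786.
Likelihood ratio for E2 = 0.52/0.15 = 3.4667.
Posterior odds = prior odds × LR₁ × LR₂ = 2.0440.

Posterior odds ≈ 2.044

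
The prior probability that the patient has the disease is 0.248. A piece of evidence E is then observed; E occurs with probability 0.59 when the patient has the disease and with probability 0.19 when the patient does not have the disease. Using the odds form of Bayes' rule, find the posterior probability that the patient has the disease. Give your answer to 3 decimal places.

Prior odds = 0.248/(1−0.248) = 0.32979. In log-odds, ln(0.32979) = -1.1093.
Add log likelihood ratio: ln(3.1053) = 1.1331.
Posterior log-odds = 0.023791, so posterior odds = exp(0.023791) = 1.0241. Converting, P(H|E) = 1.0241/2.0241 = 0.506.

Posterior probability ≈ 0.506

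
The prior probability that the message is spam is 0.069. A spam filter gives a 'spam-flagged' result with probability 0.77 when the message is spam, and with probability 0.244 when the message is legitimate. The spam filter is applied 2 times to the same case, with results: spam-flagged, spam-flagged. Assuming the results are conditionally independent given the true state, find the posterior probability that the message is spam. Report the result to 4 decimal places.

Posterior P(H) ≈ 0.4247

With H the event that the message is spam, the joint likelihood of the observed sequence is P(data|H) = 0.77·0.77 = 0.59290 and P(data|¬H) = 0.244·0.244 = 0.059536.
Bayes: P(H|data) = 0.069·0.59290 / (0.069·0.59290 + 0.931·0.059536) = 0.040910/0.096338 = 0.4247.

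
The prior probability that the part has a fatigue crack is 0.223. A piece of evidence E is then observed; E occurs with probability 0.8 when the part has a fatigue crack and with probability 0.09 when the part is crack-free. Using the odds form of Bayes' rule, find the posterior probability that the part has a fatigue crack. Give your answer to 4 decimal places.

Posterior probability ≈ 0.7184

Prior odds = 0.223/(1−0.223) = 0.28700. In log-odds, ln(0.28700) = -1.2483.
Add log likelihood ratio: ln(8.8889) = 2.1848.
Posterior log-odds = 0.93653, so posterior odds = exp(0.93653) = 2.5511. Converting, P(H|E) = 2.5511/3.5511 = 0.7184.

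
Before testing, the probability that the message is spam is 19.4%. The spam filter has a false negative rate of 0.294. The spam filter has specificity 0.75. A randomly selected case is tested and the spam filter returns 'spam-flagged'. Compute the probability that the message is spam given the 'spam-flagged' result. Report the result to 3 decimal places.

Write H for 'the message is spam'. Prior odds H:¬H = 0.194/0.806 = 0.24069. For the 'spam-flagged' outcome, the likelihood ratio is 0.706/0.25 = 2.8240.
Posterior odds = 0.24069 × 2.8240 = 0.67972, so P(H|E) = 0.67972/(1+0.67972) = 0.405.

P(H | E) ≈ 0.405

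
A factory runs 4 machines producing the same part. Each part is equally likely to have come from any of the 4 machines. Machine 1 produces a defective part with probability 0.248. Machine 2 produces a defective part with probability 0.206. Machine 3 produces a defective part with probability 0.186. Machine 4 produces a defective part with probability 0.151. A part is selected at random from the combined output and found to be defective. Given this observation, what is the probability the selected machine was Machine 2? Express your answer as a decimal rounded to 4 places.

Posterior probability ≈ 0.2604

Tabulate prior·likelihood by source: [1] prior 0.25, lik 0.248, product 0.06200; [2] prior 0.25, lik 0.206, product 0.05150; [3] prior 0.25, lik 0.186, product 0.04650; [4] prior 0.25, lik 0.151, product 0.03775.
Normalizing constant = 0.19775; the posterior for Machine 2 is its product over the sum, 0.05150/0.19775 = 0.2604.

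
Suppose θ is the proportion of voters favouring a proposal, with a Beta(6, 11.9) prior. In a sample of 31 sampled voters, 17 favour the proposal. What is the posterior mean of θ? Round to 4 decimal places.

Posterior mean ≈ 0.4703

Observing 17 successes and 14 failures updates Beta(6, 11.9) by adding the success and failure counts to the two shape parameters: α = 6+17 = 23, β = 11.9+14 = 25.9.
Posterior mean = α/(α+β) = 23/48.9 = 0.4703.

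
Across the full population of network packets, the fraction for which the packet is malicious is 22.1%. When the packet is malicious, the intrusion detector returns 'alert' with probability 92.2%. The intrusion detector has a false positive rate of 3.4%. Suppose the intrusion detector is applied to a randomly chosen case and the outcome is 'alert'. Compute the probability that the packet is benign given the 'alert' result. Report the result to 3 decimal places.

Write H for 'the packet is malicious'. Prior odds H:¬H = 0.221/0.779 = 0.28370. For the 'alert' outcome, the likelihood ratio is 0.922/0.034 = 27.118.
Posterior odds = 0.28370 × 27.118 = 7.6932, so P(H|E) = 7.6932/(1+7.6932) = 0.885. Then P(¬H|E) = 1 − 0.885 = 0.115.

P(¬H | E) ≈ 0.115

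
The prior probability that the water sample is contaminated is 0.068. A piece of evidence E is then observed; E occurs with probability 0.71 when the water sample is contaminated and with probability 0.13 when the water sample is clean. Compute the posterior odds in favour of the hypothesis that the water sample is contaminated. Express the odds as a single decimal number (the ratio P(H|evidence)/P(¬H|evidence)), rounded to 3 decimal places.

Posterior odds ≈ 0.398

Prior odds = 0.068/(1−0.068) = 0.072961.
Likelihood ratio for E = 0.71/0.13 = 5.4615.
Posterior odds = prior odds × LR = 0.39848.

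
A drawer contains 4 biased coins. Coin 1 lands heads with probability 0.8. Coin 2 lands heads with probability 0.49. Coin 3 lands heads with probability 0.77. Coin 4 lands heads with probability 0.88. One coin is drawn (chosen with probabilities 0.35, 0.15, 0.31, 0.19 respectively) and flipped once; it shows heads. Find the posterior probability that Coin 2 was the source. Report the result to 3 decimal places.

Tabulate prior·likelihood by source: [1] prior 0.35, lik 0.8, product 0.2800; [2] prior 0.15, lik 0.49, product 0.07350; [3] prior 0.31, lik 0.77, product 0.2387; [4] prior 0.19, lik 0.88, product 0.1672.
Normalizing constant = 0.75940; the posterior for Coin 2 is its product over the sum, 0.07350/0.75940 = 0.097.

Posterior probability ≈ 0.097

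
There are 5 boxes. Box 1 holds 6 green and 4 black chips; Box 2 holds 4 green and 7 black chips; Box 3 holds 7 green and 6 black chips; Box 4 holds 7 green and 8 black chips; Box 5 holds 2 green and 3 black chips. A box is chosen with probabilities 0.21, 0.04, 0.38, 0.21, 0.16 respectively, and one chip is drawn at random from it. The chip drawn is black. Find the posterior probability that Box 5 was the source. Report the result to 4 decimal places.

Posterior probability ≈ 0.1948

P(black|Box 1) = 0.4; P(black|Box 2) = 0.6364; P(black|Box 3) = 0.4615; P(black|Box 4) = 0.5333; P(black|Box 5) = 0.6.
Prior × likelihood for each source: 0.21·0.4=0.08400, 0.04·0.6364=0.02545, 0.38·0.4615=0.1754, 0.21·0.5333=0.1120, 0.16·0.6=0.09600. Summing gives P(black) = 0.49284.
P(Box 5 | black) = 0.09600 / 0.49284 = 0.1948.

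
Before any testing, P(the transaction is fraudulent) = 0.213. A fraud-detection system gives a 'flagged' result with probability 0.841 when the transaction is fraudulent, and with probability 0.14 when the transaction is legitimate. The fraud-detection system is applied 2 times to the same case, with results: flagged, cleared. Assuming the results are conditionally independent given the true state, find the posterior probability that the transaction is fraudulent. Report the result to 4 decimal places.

Posterior P(H) ≈ 0.2311

Let H be the event that the transaction is fraudulent; start with P(H) = 0.213. P('flagged'|H) = 0.841, P('flagged'|¬H) = 0.14.
Update on result 1 ('flagged'): P(H) ← 0.841·0.2130 / (0.841·0.2130 + 0.14·0.7870) = 0.17913/0.28931 = 0.6192.
Update on result 2 ('cleared'): P(H) ← 0.159·0.6192 / (0.159·0.6192 + 0.86·0.3808) = 0.098448/0.42596 = 0.2311.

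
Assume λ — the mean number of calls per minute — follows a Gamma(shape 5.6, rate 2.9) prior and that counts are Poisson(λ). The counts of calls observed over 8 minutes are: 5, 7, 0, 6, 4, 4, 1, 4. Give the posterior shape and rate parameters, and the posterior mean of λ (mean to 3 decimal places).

Total count ∑xᵢ = 31 over n = 8 minutes.
Gamma is conjugate to the Poisson likelihood: posterior is Gamma(shape = 5.6+31 = 36.6, rate = 2.9+8 = 10.9).
Posterior mean = shape/rate = 36.6/10.9 = 3.358.

Posterior: Gamma(shape=36.6, rate=10.9); mean ≈ 3.358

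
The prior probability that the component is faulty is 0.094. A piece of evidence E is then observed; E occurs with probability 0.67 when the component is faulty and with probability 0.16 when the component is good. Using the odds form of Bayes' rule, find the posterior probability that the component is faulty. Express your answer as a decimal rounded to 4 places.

Posterior probability ≈ 0.3029

Prior odds = 0.094/(1−0.094) = 0.10375. In log-odds, ln(0.10375) = -2.2657.
Add log likelihood ratio: ln(4.1875) = 1.4321.
Posterior log-odds = -0.83364, so posterior odds = exp(-0.83364) = 0.43446. Converting, P(H|E) = 0.43446/1.4345 = 0.3029.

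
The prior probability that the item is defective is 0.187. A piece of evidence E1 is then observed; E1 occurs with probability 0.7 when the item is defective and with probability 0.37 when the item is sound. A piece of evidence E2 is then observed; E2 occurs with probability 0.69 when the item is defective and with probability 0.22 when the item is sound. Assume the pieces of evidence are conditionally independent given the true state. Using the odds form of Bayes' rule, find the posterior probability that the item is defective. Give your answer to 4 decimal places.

Prior odds = 0.187/(1−0.187) = 0.23001.
Likelihood ratio for E1 = 0.7/0.37 = 1.8919.
Likelihood ratio for E2 = 0.69/0.22 = 3.1364.
Posterior odds = prior odds × LR₁ × LR₂ = 1.3648.
Posterior probability = odds/(1+odds) = 1.3648/2.3648 = 0.5771.

Posterior probability ≈ 0.5771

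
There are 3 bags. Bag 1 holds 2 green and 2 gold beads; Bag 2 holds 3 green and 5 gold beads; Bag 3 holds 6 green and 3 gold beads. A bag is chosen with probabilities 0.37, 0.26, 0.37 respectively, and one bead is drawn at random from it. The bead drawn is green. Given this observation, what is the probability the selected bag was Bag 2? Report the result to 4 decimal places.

Posterior probability ≈ 0.1843

Tabulate prior·likelihood by source: [1] prior 0.37, lik 0.5, product 0.1850; [2] prior 0.26, lik 0.375, product 0.09750; [3] prior 0.37, lik 0.6667, product 0.2467.
Normalizing constant = 0.52917; the posterior for Bag 2 is its product over the sum, 0.09750/0.52917 = 0.1843.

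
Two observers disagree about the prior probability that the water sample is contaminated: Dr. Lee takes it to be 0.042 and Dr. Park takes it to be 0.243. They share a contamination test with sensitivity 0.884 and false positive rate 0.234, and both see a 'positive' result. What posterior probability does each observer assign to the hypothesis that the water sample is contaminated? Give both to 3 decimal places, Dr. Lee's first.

The likelihood ratio for a 'positive' result is 0.884/0.234 = 3.7778.
Dr. Lee: prior odds 0.042/0.958 = 0.043841; posterior odds 0.16562; posterior probability 0.142.
Dr. Park: prior odds 0.243/0.757 = 0.32100; posterior odds 1.2127; posterior probability 0.548.

Dr. Lee: 0.142; Dr. Park: 0.548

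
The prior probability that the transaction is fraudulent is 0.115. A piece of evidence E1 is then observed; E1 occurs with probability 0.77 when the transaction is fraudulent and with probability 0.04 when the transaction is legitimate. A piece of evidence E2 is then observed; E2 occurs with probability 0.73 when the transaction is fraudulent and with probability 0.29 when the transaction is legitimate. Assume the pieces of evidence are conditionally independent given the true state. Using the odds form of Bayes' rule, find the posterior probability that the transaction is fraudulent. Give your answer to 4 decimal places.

Posterior probability ≈ 0.8630

Prior odds = 0.115/(1−0.115) = 0.12994. In log-odds, ln(0.12994) = -2.0407.
Add log likelihood ratios: ln(19.250) + ln(2.5172) = 3.8807.
Posterior log-odds = 1.8400, so posterior odds = exp(1.8400) = 6.2967. Converting, P(H|E) = 6.2967/7.2967 = 0.8630.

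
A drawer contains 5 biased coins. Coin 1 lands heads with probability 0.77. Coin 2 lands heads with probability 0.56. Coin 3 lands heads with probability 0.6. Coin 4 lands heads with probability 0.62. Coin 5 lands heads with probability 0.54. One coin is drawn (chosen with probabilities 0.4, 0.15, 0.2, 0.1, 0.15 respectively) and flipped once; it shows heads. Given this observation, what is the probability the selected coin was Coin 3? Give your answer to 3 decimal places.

P(heads|C1) = 0.77; P(heads|C2) = 0.56; P(heads|C3) = 0.6; P(heads|C4) = 0.62; P(heads|C5) = 0.54.
Prior × likelihood for each source: 0.4·0.77=0.3080, 0.15·0.56=0.08400, 0.2·0.6=0.1200, 0.1·0.62=0.06200, 0.15·0.54=0.08100. Summing gives P(heads) = 0.65500.
P(Coin 3 | heads) = 0.1200 / 0.65500 = 0.183.

Posterior probability ≈ 0.183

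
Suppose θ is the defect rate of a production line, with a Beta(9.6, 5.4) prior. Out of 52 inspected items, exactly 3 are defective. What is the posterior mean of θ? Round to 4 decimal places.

Posterior mean ≈ 0.1881

Observing 3 successes and 49 failures updates Beta(9.6, 5.4) by adding the success and failure counts to the two shape parameters: α = 9.6+3 = 12.6, β = 5.4+49 = 54.4.
Posterior mean = α/(α+β) = 12.6/67 = 0.1881.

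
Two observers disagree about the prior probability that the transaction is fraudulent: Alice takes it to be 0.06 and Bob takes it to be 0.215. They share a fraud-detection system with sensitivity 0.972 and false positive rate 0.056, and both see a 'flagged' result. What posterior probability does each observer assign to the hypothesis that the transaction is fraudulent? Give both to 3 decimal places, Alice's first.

Alice: 0.526; Bob: 0.826

P('+'|H) = 0.972, P('+'|¬H) = 0.056.
Alice: numerator 0.972·0.06 = 0.058320; evidence = 0.058320+0.056·0.94 = 0.11096; posterior = 0.526.
Bob: numerator 0.972·0.215 = 0.20898; evidence = 0.20898+0.056·0.785 = 0.25294; posterior = 0.826.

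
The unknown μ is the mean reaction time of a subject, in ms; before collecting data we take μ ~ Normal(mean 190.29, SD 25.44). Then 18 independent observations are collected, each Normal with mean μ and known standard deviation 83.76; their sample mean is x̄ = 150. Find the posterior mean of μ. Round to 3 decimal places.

Posterior mean ≈ 165.144

Prior precision 1/τ₀² = 1/25.44² = 0.00154513; data precision n/σ² = 18/83.76² = 0.00256566.
Posterior precision = 0.00154513 + 0.00256566 = 0.00411079.
Posterior mean = (0.00154513·190.29 + 0.00256566·150) / 0.00411079 = 165.144.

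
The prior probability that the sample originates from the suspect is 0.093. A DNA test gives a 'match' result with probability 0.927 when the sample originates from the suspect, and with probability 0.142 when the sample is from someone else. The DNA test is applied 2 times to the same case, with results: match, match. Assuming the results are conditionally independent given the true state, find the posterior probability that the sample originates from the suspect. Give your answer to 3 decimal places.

Posterior P(H) ≈ 0.814

With H the event that the sample originates from the suspect, the joint likelihood of the observed sequence is P(data|H) = 0.927·0.927 = 0.85933 and P(data|¬H) = 0.142·0.142 = 0.020164.
Bayes: P(H|data) = 0.093·0.85933 / (0.093·0.85933 + 0.907·0.020164) = 0.079918/0.098206 = 0.8138.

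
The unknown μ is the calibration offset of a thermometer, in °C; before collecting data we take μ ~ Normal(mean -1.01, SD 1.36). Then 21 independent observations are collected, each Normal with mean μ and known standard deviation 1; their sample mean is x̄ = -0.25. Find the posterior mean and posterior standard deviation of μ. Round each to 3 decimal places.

Posterior mean ≈ -0.269; posterior SD ≈ 0.215

With known σ, the Normal prior is conjugate. Weight on the data is w = (n/σ²)/(n/σ² + 1/τ₀²) = 21.0000/(21.0000+0.540657) = 0.97490.
Posterior mean = w·x̄ + (1−w)·μ₀ = 0.97490·-0.25 + 0.025099·-1.01 = -0.269. Posterior variance = 1/(21.0000+0.540657) = 0.0464238, so SD = 0.215.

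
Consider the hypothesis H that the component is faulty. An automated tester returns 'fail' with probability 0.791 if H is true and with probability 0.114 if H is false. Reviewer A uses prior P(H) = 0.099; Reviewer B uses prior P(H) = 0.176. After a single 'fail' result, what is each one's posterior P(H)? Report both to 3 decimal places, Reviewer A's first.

The likelihood ratio for a 'fail' result is 0.791/0.114 = 6.9386.
Reviewer A: prior odds 0.099/0.901 = 0.10988; posterior odds 0.76240; posterior probability 0.433.
Reviewer B: prior odds 0.176/0.824 = 0.21359; posterior odds 1.4820; posterior probability 0.597.

Reviewer A: 0.433; Reviewer B: 0.597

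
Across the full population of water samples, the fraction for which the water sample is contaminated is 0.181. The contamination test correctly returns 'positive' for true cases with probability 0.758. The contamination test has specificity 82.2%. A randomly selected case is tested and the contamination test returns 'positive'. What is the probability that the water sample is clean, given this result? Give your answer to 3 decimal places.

Write H for 'the water sample is contaminated'. Prior odds H:¬H = 0.181/0.819 = 0.22100. For the 'positive' outcome, the likelihood ratio is 0.758/0.178 = 4.2584.
Posterior odds = 0.22100 × 4.2584 = 0.94112, so P(H|E) = 0.94112/(1+0.94112) = 0.485. Then P(¬H|E) = 1 − 0.485 = 0.515.

P(¬H | E) ≈ 0.515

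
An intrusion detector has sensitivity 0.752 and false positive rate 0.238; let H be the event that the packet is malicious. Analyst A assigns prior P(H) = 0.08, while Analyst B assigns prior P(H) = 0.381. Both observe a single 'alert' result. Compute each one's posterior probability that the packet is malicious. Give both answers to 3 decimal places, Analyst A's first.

P('+'|H) = 0.752, P('+'|¬H) = 0.238.
Analyst A: numerator 0.752·0.08 = 0.060160; evidence = 0.060160+0.238·0.92 = 0.27912; posterior = 0.216.
Analyst B: numerator 0.752·0.381 = 0.28651; evidence = 0.28651+0.238·0.619 = 0.43383; posterior = 0.660.

Analyst A: 0.216; Analyst B: 0.660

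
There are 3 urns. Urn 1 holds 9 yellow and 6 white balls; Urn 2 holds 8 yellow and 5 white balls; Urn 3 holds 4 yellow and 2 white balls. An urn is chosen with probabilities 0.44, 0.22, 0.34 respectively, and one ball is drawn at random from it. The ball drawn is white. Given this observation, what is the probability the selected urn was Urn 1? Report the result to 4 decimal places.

P(white|Urn 1) = 0.4; P(white|Urn 2) = 0.3846; P(white|Urn 3) = 0.3333.
Prior × likelihood for each source: 0.44·0.4=0.1760, 0.22·0.3846=0.08462, 0.34·0.3333=0.1133. Summing gives P(white) = 0.37395.
P(Urn 1 | white) = 0.1760 / 0.37395 = 0.4707.

Posterior probability ≈ 0.4707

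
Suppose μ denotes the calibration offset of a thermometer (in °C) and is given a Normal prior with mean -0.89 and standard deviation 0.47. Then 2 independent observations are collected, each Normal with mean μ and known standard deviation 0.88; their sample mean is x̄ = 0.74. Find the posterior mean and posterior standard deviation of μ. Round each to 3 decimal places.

With known σ, the Normal prior is conjugate. Weight on the data is w = (n/σ²)/(n/σ² + 1/τ₀²) = 2.58264/(2.58264+4.52694) = 0.36326.
Posterior mean = w·x̄ + (1−w)·μ₀ = 0.36326·0.74 + 0.63674·-0.89 = -0.298. Posterior variance = 1/(2.58264+4.52694) = 0.140655, so SD = 0.375.

Posterior mean ≈ -0.298; posterior SD ≈ 0.375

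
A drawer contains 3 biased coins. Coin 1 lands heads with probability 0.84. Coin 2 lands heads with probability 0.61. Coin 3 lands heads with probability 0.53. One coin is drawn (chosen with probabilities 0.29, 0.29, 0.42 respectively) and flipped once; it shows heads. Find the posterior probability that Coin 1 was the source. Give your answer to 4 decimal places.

P(heads|C1) = 0.84; P(heads|C2) = 0.61; P(heads|C3) = 0.53.
Prior × likelihood for each source: 0.29·0.84=0.2436, 0.29·0.61=0.1769, 0.42·0.53=0.2226. Summing gives P(heads) = 0.64310.
P(Coin 1 | heads) = 0.2436 / 0.64310 = 0.3788.

Posterior probability ≈ 0.3788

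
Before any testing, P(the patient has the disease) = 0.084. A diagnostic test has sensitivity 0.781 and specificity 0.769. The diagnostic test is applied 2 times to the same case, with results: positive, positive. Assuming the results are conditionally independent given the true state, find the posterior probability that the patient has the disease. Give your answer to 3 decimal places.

Posterior P(H) ≈ 0.512

With H the event that the patient has the disease, the joint likelihood of the observed sequence is P(data|H) = 0.781·0.781 = 0.60996 and P(data|¬H) = 0.231·0.231 = 0.053361.
Bayes: P(H|data) = 0.084·0.60996 / (0.084·0.60996 + 0.916·0.053361) = 0.051237/0.10012 = 0.5118.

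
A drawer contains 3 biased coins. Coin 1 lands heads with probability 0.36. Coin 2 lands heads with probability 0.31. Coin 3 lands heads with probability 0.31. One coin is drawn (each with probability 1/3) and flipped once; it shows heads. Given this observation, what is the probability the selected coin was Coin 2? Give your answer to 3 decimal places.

P(heads|C1) = 0.36; P(heads|C2) = 0.31; P(heads|C3) = 0.31.
Prior × likelihood for each source: 0.333333·0.36=0.1200, 0.333333·0.31=0.1033, 0.333333·0.31=0.1033. Summing gives P(heads) = 0.32667.
P(Coin 2 | heads) = 0.1033 / 0.32667 = 0.316.

Posterior probability ≈ 0.316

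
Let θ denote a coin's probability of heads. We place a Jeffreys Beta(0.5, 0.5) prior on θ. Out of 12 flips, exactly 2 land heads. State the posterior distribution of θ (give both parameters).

Observing 2 successes and 10 failures updates Beta(0.5, 0.5) by adding the success and failure counts to the two shape parameters: α = 0.5+2 = 2.5, β = 0.5+10 = 10.5.

Posterior: Beta(2.5, 10.5)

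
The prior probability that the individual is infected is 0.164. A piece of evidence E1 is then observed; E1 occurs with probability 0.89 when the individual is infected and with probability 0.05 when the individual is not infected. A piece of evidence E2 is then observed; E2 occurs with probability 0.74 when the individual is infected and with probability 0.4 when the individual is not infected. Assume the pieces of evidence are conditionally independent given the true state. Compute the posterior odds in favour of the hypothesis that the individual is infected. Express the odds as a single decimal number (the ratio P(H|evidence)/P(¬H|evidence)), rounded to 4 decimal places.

Prior odds = 0.164/(1−0.164) = 0.19617. In log-odds, ln(0.19617) = -1.6288.
Add log likelihood ratios: ln(17.800) + ln(1.8500) = 3.4944.
Posterior log-odds = 1.8656, so posterior odds = exp(1.8656) = 6.4600.

Posterior odds ≈ 6.4600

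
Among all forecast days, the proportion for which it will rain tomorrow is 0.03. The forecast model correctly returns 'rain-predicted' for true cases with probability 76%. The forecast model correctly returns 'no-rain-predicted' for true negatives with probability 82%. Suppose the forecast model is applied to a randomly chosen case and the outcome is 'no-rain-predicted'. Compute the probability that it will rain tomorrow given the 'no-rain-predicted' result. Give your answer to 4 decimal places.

P(H | E) ≈ 0.0090

Write H for 'it will rain tomorrow'. Prior odds H:¬H = 0.03/0.97 = 0.030928. For the 'no-rain-predicted' outcome, the likelihood ratio is 0.24/0.82 = 0.29268.
Posterior odds = 0.030928 × 0.29268 = 0.0090520, so P(H|E) = 0.0090520/(1+0.0090520) = 0.0090.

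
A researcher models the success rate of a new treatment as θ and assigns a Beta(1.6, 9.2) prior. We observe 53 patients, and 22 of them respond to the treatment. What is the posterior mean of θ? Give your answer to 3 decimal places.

The binomial likelihood is conjugate to the Beta prior: with 22 successes and 31 failures, the posterior is Beta(1.6+22, 9.2+31) = Beta(23.6, 40.2).
E[θ | data] = 23.6/(23.6+40.2) = 0.370.

Posterior mean ≈ 0.370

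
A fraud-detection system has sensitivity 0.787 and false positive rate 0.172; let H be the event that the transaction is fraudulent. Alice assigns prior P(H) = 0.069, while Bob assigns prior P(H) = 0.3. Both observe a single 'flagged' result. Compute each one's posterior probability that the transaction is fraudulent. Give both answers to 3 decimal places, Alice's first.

The likelihood ratio for a 'flagged' result is 0.787/0.172 = 4.5756.
Alice: prior odds 0.069/0.931 = 0.074114; posterior odds 0.33911; posterior probability 0.253.
Bob: prior odds 0.3/0.7 = 0.42857; posterior odds 1.9610; posterior probability 0.662.

Alice: 0.253; Bob: 0.662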